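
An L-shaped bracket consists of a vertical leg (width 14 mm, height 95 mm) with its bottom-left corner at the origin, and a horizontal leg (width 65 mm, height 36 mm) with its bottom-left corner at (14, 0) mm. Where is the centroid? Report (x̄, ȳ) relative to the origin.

Part | A | x̄ᵢ | ȳᵢ | A·x̄ᵢ | A·ȳᵢ
vertical leg | 1330.00 | 7.00 | 47.50 | 9310.00 | 63175.00
horizontal leg | 2340.00 | 46.50 | 18.00 | 108810.00 | 42120.00
Σ | 3670.00 |  |  | 118120.00 | 105295.00
x̄ = 118120.00 / 3670.00 = 32.19 mm
ȳ = 105295.00 / 3670.00 = 28.69 mm

x̄ = 32.19 mm, ȳ = 28.69 mm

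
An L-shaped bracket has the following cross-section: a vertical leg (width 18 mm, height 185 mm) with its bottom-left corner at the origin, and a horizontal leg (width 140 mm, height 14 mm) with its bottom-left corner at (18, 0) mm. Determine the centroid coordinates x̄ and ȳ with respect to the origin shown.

x̄ = 38.27 mm, ȳ = 60.82 mm

Part | A | x̄ᵢ | ȳᵢ | A·x̄ᵢ | A·ȳᵢ
vertical leg | 3330.00 | 9.00 | 92.50 | 29970.00 | 308025.00
horizontal leg | 1960.00 | 88.00 | 7.00 | 172480.00 | 13720.00
Σ | 5290.00 |  |  | 202450.00 | 321745.00
x̄ = 202450.00 / 5290.00 = 38.27 mm
ȳ = 321745.00 / 5290.00 = 60.82 mm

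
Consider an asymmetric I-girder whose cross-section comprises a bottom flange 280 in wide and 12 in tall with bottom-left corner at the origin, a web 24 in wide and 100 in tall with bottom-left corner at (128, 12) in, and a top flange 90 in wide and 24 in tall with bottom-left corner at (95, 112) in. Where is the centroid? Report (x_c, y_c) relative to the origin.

Part | A | x̄ᵢ | ȳᵢ | A·x̄ᵢ | A·ȳᵢ
bottom flange | 3360.00 | 140.00 | 6.00 | 470400.00 | 20160.00
web | 2400.00 | 140.00 | 62.00 | 336000.00 | 148800.00
top flange | 2160.00 | 140.00 | 124.00 | 302400.00 | 267840.00
Σ | 7920.00 |  |  | 1108800.00 | 436800.00
x_c = 1108800.00 / 7920.00 = 140.00 in
y_c = 436800.00 / 7920.00 = 55.15 in

x_c = 140.00 in, y_c = 55.15 in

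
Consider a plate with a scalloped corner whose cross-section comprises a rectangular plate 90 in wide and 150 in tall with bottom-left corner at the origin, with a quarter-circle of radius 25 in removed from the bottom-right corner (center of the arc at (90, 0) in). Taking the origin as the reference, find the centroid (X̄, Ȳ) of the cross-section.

X̄ = 43.70 in, Ȳ = 77.43 in

plate: A = 90 × 150 = 13500.00, centroid at (45.00, 75.00).
removed quarter-circle: A = −¼π·25² = -490.87, centroid at (79.39, 10.61).
ΣA = 13009.13 in²
ΣAX̄ = (13500.00)(45.00) + (-490.87)(79.39) = 568529.69 in³
ΣAȲ = (13500.00)(75.00) + (-490.87)(10.61) = 1007291.67 in³
X̄ = 568529.69 / 13009.13 = 43.70 in
Ȳ = 1007291.67 / 13009.13 = 77.43 in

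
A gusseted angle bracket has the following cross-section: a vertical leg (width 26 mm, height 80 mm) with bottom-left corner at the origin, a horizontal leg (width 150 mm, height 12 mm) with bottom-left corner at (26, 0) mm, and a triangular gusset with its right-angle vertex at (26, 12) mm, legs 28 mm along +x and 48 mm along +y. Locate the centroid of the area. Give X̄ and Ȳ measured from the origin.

X̄ = 51.09 mm, Ȳ = 24.78 mm

vertical leg: A = 26 × 80 = 2080.00, centroid at (13.00, 40.00).
horizontal leg: A = 150 × 12 = 1800.00, centroid at (101.00, 6.00).
gusset: A = ½·28·48 = 672.00, centroid at (35.33, 28.00).
ΣA = 4552.00 mm², ΣAX̄ = 232584.00 mm³, ΣAȲ = 112816.00 mm³.
X̄ = 232584.00/4552.00 = 51.09 mm; Ȳ = 112816.00/4552.00 = 24.78 mm.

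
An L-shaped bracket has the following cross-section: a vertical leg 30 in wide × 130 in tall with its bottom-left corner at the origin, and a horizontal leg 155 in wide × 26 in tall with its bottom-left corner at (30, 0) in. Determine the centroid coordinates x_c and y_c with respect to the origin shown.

vertical leg: A = 30 × 130 = 3900.00, centroid at (15.00, 65.00).
horizontal leg: A = 155 × 26 = 4030.00, centroid at (107.50, 13.00).
ΣA = 7930.00 in², ΣAx_c = 491725.00 in³, ΣAy_c = 305890.00 in³.
x_c = 491725.00/7930.00 = 62.01 in; y_c = 305890.00/7930.00 = 38.57 in.

x_c = 62.01 in, y_c = 38.57 in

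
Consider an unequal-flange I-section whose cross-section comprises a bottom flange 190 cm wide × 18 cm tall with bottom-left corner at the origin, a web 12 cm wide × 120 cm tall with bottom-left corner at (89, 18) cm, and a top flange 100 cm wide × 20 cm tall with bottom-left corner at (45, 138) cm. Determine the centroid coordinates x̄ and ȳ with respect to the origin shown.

Part | A | x̄ᵢ | ȳᵢ | A·x̄ᵢ | A·ȳᵢ
bottom flange | 3420.00 | 95.00 | 9.00 | 324900.00 | 30780.00
web | 1440.00 | 95.00 | 78.00 | 136800.00 | 112320.00
top flange | 2000.00 | 95.00 | 148.00 | 190000.00 | 296000.00
Σ | 6860.00 |  |  | 651700.00 | 439100.00
x̄ = 651700.00 / 6860.00 = 95.00 cm
ȳ = 439100.00 / 6860.00 = 64.01 cm

x̄ = 95.00 cm, ȳ = 64.01 cm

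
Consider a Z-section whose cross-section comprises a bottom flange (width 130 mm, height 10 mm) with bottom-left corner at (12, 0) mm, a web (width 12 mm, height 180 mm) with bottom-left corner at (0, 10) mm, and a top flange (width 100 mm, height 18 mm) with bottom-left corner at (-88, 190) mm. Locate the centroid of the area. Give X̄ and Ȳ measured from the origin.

X̄ = 8.49 mm, Ȳ = 110.40 mm

bottom flange: A = 130 × 10 = 1300.00, centroid at (77.00, 5.00).
web: A = 12 × 180 = 2160.00, centroid at (6.00, 100.00).
top flange: A = 100 × 18 = 1800.00, centroid at (-38.00, 199.00).
ΣA = 5260.00 mm², ΣAX̄ = 44660.00 mm³, ΣAȲ = 580700.00 mm³.
X̄ = 44660.00/5260.00 = 8.49 mm; Ȳ = 580700.00/5260.00 = 110.40 mm.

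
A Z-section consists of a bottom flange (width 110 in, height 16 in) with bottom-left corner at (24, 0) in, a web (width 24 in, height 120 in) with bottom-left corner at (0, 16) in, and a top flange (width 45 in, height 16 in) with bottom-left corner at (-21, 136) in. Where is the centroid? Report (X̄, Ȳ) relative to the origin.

X̄ = 32.59 in, Ȳ = 62.81 in

bottom flange: A = 110 × 16 = 1760.00, centroid at (79.00, 8.00).
web: A = 24 × 120 = 2880.00, centroid at (12.00, 76.00).
top flange: A = 45 × 16 = 720.00, centroid at (1.50, 144.00).
ΣA = 5360.00 in²
ΣAX̄ = (1760.00)(79.00) + (2880.00)(12.00) + (720.00)(1.50) = 174680.00 in³
ΣAȲ = (1760.00)(8.00) + (2880.00)(76.00) + (720.00)(144.00) = 336640.00 in³
X̄ = 174680.00 / 5360.00 = 32.59 in
Ȳ = 336640.00 / 5360.00 = 62.81 in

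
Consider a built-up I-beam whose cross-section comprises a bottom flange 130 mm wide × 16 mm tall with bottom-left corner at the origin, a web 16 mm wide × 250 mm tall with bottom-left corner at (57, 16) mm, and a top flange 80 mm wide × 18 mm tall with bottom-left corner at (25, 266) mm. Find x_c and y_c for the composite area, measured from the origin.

bottom flange: A = 130 × 16 = 2080.00, centroid at (65.00, 8.00).
web: A = 16 × 250 = 4000.00, centroid at (65.00, 141.00).
top flange: A = 80 × 18 = 1440.00, centroid at (65.00, 275.00).
ΣA = 7520.00 mm²
ΣAx_c = (2080.00)(65.00) + (4000.00)(65.00) + (1440.00)(65.00) = 488800.00 mm³
ΣAy_c = (2080.00)(8.00) + (4000.00)(141.00) + (1440.00)(275.00) = 976640.00 mm³
x_c = 488800.00 / 7520.00 = 65.00 mm
y_c = 976640.00 / 7520.00 = 129.87 mm

x_c = 65.00 mm, y_c = 129.87 mm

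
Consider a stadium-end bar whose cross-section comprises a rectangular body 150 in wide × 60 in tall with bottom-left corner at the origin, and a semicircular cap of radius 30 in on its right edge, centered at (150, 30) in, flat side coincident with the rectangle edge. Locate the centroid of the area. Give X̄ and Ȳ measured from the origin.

X̄ = 86.91 in, Ȳ = 30.00 in

Part | A | x̄ᵢ | ȳᵢ | A·x̄ᵢ | A·ȳᵢ
rectangular body | 9000.00 | 75.00 | 30.00 | 675000.00 | 270000.00
semicircular end | 1413.72 | 162.73 | 30.00 | 230057.50 | 42411.50
Σ | 10413.72 |  |  | 905057.50 | 312411.50
X̄ = 905057.50 / 10413.72 = 86.91 in
Ȳ = 312411.50 / 10413.72 = 30.00 in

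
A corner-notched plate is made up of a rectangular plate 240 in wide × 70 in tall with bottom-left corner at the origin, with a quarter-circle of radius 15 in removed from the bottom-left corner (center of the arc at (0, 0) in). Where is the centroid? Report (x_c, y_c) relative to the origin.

plate: A = 240 × 70 = 16800.00, centroid at (120.00, 35.00).
removed quarter-circle: A = −¼π·15² = -176.71, centroid at (6.37, 6.37).
ΣA = 16623.29 in²
ΣAx_c = (16800.00)(120.00) + (-176.71)(6.37) = 2014875.00 in³
ΣAy_c = (16800.00)(35.00) + (-176.71)(6.37) = 586875.00 in³
x_c = 2014875.00 / 16623.29 = 121.21 in
y_c = 586875.00 / 16623.29 = 35.30 in

x_c = 121.21 in, y_c = 35.30 in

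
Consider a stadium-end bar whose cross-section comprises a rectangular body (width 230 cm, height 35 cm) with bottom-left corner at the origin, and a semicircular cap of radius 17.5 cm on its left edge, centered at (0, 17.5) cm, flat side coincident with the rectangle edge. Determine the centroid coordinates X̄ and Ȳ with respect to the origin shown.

X̄ = 108.10 cm, Ȳ = 17.50 cm

Part | A | x̄ᵢ | ȳᵢ | A·x̄ᵢ | A·ȳᵢ
rectangular body | 8050.00 | 115.00 | 17.50 | 925750.00 | 140875.00
semicircular end | 481.06 | -7.43 | 17.50 | -3572.92 | 8418.49
Σ | 8531.06 |  |  | 922177.08 | 149293.49
X̄ = 922177.08 / 8531.06 = 108.10 cm
Ȳ = 149293.49 / 8531.06 = 17.50 cm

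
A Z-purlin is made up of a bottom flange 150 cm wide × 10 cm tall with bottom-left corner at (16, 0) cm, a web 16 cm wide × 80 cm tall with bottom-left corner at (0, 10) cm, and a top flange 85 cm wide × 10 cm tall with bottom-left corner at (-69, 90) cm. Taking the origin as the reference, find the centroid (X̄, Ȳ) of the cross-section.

X̄ = 34.22 cm, Ȳ = 41.94 cm

bottom flange: A = 150 × 10 = 1500.00, centroid at (91.00, 5.00).
web: A = 16 × 80 = 1280.00, centroid at (8.00, 50.00).
top flange: A = 85 × 10 = 850.00, centroid at (-26.50, 95.00).
ΣA = 3630.00 cm², ΣAX̄ = 124215.00 cm³, ΣAȲ = 152250.00 cm³.
X̄ = 124215.00/3630.00 = 34.22 cm; Ȳ = 152250.00/3630.00 = 41.94 cm.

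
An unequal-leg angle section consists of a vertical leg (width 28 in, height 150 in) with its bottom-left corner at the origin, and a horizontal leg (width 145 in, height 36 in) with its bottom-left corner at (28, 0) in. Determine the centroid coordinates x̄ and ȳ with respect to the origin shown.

vertical leg: A = 28 × 150 = 4200.00, centroid at (14.00, 75.00).
horizontal leg: A = 145 × 36 = 5220.00, centroid at (100.50, 18.00).
ΣA = 9420.00 in²
ΣAx̄ = (4200.00)(14.00) + (5220.00)(100.50) = 583410.00 in³
ΣAȳ = (4200.00)(75.00) + (5220.00)(18.00) = 408960.00 in³
x̄ = 583410.00 / 9420.00 = 61.93 in
ȳ = 408960.00 / 9420.00 = 43.41 in

x̄ = 61.93 in, ȳ = 43.41 in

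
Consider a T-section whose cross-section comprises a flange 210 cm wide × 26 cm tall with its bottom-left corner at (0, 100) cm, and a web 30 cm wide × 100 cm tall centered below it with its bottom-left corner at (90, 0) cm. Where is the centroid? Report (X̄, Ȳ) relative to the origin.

web: A = 30 × 100 = 3000.00, centroid at (105.00, 50.00).
flange: A = 210 × 26 = 5460.00, centroid at (105.00, 113.00).
ΣA = 8460.00 cm²
ΣAX̄ = (3000.00)(105.00) + (5460.00)(105.00) = 888300.00 cm³
ΣAȲ = (3000.00)(50.00) + (5460.00)(113.00) = 766980.00 cm³
X̄ = 888300.00 / 8460.00 = 105.00 cm
Ȳ = 766980.00 / 8460.00 = 90.66 cm

X̄ = 105.00 cm, Ȳ = 90.66 cm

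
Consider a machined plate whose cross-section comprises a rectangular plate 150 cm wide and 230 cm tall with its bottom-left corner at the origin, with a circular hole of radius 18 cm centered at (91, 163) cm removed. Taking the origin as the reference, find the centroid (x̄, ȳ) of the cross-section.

Part | A | x̄ᵢ | ȳᵢ | A·x̄ᵢ | A·ȳᵢ
plate | 34500.00 | 75.00 | 115.00 | 2587500.00 | 3967500.00
hole | -1017.88 | 91.00 | 163.00 | -92626.72 | -165913.79
Σ | 33482.12 |  |  | 2494873.28 | 3801586.21
x̄ = 2494873.28 / 33482.12 = 74.51 cm
ȳ = 3801586.21 / 33482.12 = 113.54 cm

x̄ = 74.51 cm, ȳ = 113.54 cm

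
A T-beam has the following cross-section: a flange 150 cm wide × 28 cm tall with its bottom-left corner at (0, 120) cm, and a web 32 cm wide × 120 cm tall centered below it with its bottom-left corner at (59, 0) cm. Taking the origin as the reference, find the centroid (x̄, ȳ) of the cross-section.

web: A = 32 × 120 = 3840.00, centroid at (75.00, 60.00).
flange: A = 150 × 28 = 4200.00, centroid at (75.00, 134.00).
ΣA = 8040.00 cm²
ΣAx̄ = (3840.00)(75.00) + (4200.00)(75.00) = 603000.00 cm³
ΣAȳ = (3840.00)(60.00) + (4200.00)(134.00) = 793200.00 cm³
x̄ = 603000.00 / 8040.00 = 75.00 cm
ȳ = 793200.00 / 8040.00 = 98.66 cm

x̄ = 75.00 cm, ȳ = 98.66 cm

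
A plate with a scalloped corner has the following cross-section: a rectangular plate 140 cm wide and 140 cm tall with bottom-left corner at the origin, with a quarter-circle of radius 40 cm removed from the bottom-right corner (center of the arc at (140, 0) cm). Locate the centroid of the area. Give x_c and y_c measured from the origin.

x_c = 66.37 cm, y_c = 73.63 cm

plate: A = 140 × 140 = 19600.00, centroid at (70.00, 70.00).
removed quarter-circle: A = −¼π·40² = -1256.64, centroid at (123.02, 16.98).
ΣA = 18343.36 cm²
ΣAx_c = (19600.00)(70.00) + (-1256.64)(123.02) = 1217404.14 cm³
ΣAy_c = (19600.00)(70.00) + (-1256.64)(16.98) = 1350666.67 cm³
x_c = 1217404.14 / 18343.36 = 66.37 cm
y_c = 1350666.67 / 18343.36 = 73.63 cm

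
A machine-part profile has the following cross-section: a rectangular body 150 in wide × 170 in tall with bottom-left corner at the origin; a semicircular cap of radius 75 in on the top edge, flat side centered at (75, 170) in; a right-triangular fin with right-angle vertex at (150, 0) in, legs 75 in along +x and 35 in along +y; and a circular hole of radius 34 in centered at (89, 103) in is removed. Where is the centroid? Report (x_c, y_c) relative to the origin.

x_c = 77.51 in, y_c = 112.19 in

rectangular body: A = 150 × 170 = 25500.00, centroid at (75.00, 85.00).
semicircular top: A = ½π·75² = 8835.73, centroid at (75.00, 201.83).
triangular fin: A = ½·75·35 = 1312.50, centroid at (175.00, 11.67).
hole: A = −π·34² = -3631.68, centroid at (89.00, 103.00).
ΣA = 32016.55 in², ΣAx_c = 2481647.58 in³, ΣAy_c = 3592073.33 in³.
x_c = 2481647.58/32016.55 = 77.51 in; y_c = 3592073.33/32016.55 = 112.19 in.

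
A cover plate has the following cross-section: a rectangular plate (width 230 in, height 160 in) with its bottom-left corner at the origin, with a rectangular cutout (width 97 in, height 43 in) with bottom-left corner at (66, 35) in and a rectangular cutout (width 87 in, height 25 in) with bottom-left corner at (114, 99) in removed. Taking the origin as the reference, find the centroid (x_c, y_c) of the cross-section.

Part | A | x̄ᵢ | ȳᵢ | A·x̄ᵢ | A·ȳᵢ
plate | 36800.00 | 115.00 | 80.00 | 4232000.00 | 2944000.00
hole 1 | -4171.00 | 114.50 | 56.50 | -477579.50 | -235661.50
hole 2 | -2175.00 | 157.50 | 111.50 | -342562.50 | -242512.50
Σ | 30454.00 |  |  | 3411858.00 | 2465826.00
x_c = 3411858.00 / 30454.00 = 112.03 in
y_c = 2465826.00 / 30454.00 = 80.97 in

x_c = 112.03 in, y_c = 80.97 in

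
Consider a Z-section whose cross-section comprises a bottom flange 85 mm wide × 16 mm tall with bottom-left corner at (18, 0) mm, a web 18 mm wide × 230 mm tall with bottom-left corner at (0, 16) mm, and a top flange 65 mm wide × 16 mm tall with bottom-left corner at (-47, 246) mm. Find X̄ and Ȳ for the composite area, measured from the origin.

X̄ = 15.97 mm, Ȳ = 124.98 mm

Part | A | x̄ᵢ | ȳᵢ | A·x̄ᵢ | A·ȳᵢ
bottom flange | 1360.00 | 60.50 | 8.00 | 82280.00 | 10880.00
web | 4140.00 | 9.00 | 131.00 | 37260.00 | 542340.00
top flange | 1040.00 | -14.50 | 254.00 | -15080.00 | 264160.00
Σ | 6540.00 |  |  | 104460.00 | 817380.00
X̄ = 104460.00 / 6540.00 = 15.97 mm
Ȳ = 817380.00 / 6540.00 = 124.98 mm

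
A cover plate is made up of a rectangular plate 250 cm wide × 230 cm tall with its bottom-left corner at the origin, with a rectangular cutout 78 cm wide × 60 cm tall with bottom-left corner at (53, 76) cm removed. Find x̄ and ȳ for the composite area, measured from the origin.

plate: A = 250 × 230 = 57500.00, centroid at (125.00, 115.00).
hole: A = −(78 × 60) = -4680.00, centroid at (92.00, 106.00).
ΣA = 52820.00 cm²
ΣAx̄ = (57500.00)(125.00) + (-4680.00)(92.00) = 6756940.00 cm³
ΣAȳ = (57500.00)(115.00) + (-4680.00)(106.00) = 6116420.00 cm³
x̄ = 6756940.00 / 52820.00 = 127.92 cm
ȳ = 6116420.00 / 52820.00 = 115.80 cm

x̄ = 127.92 cm, ȳ = 115.80 cm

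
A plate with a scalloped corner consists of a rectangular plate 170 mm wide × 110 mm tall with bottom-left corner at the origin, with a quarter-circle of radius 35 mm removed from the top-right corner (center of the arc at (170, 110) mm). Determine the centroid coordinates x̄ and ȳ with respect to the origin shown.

plate: A = 170 × 110 = 18700.00, centroid at (85.00, 55.00).
removed quarter-circle: A = −¼π·35² = -962.11, centroid at (155.15, 95.15).
ΣA = 17737.89 mm²
ΣAx̄ = (18700.00)(85.00) + (-962.11)(155.15) = 1440232.50 mm³
ΣAȳ = (18700.00)(55.00) + (-962.11)(95.15) = 936959.26 mm³
x̄ = 1440232.50 / 17737.89 = 81.20 mm
ȳ = 936959.26 / 17737.89 = 52.82 mm

x̄ = 81.20 mm, ȳ = 52.82 mm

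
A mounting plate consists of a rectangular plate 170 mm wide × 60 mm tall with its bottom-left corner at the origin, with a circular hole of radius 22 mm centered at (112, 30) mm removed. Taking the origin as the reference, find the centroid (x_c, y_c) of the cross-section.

x_c = 80.27 mm, y_c = 30.00 mm

plate: A = 170 × 60 = 10200.00, centroid at (85.00, 30.00).
hole: A = −π·22² = -1520.53, centroid at (112.00, 30.00).
ΣA = 8679.47 mm², ΣAx_c = 696700.55 mm³, ΣAy_c = 260384.07 mm³.
x_c = 696700.55/8679.47 = 80.27 mm; y_c = 260384.07/8679.47 = 30.00 mm.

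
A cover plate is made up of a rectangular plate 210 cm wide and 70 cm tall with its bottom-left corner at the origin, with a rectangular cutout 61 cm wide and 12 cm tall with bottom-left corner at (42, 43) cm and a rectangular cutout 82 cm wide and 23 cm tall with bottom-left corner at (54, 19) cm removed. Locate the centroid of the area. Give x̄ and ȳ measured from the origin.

x̄ = 108.53 cm, ȳ = 34.85 cm

plate: A = 210 × 70 = 14700.00, centroid at (105.00, 35.00).
hole 1: A = −(61 × 12) = -732.00, centroid at (72.50, 49.00).
hole 2: A = −(82 × 23) = -1886.00, centroid at (95.00, 30.50).
ΣA = 12082.00 cm², ΣAx̄ = 1311260.00 cm³, ΣAȳ = 421109.00 cm³.
x̄ = 1311260.00/12082.00 = 108.53 cm; ȳ = 421109.00/12082.00 = 34.85 cm.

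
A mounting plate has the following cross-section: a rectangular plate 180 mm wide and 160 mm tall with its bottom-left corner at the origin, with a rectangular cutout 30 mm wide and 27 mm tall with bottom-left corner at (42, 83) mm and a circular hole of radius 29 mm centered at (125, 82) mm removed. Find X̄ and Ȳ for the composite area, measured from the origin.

plate: A = 180 × 160 = 28800.00, centroid at (90.00, 80.00).
hole 1: A = −(30 × 27) = -810.00, centroid at (57.00, 96.50).
hole 2: A = −π·29² = -2642.08, centroid at (125.00, 82.00).
ΣA = 25347.92 mm²
ΣAX̄ = (28800.00)(90.00) + (-810.00)(57.00) + (-2642.08)(125.00) = 2215570.07 mm³
ΣAȲ = (28800.00)(80.00) + (-810.00)(96.50) + (-2642.08)(82.00) = 2009184.49 mm³
X̄ = 2215570.07 / 25347.92 = 87.41 mm
Ȳ = 2009184.49 / 25347.92 = 79.26 mm

X̄ = 87.41 mm, Ȳ = 79.26 mm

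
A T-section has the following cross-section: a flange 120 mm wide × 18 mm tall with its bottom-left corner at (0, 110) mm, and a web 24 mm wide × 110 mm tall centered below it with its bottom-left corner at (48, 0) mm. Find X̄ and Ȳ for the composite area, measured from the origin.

X̄ = 60.00 mm, Ȳ = 83.80 mm

Part | A | x̄ᵢ | ȳᵢ | A·x̄ᵢ | A·ȳᵢ
web | 2640.00 | 60.00 | 55.00 | 158400.00 | 145200.00
flange | 2160.00 | 60.00 | 119.00 | 129600.00 | 257040.00
Σ | 4800.00 |  |  | 288000.00 | 402240.00
X̄ = 288000.00 / 4800.00 = 60.00 mm
Ȳ = 402240.00 / 4800.00 = 83.80 mm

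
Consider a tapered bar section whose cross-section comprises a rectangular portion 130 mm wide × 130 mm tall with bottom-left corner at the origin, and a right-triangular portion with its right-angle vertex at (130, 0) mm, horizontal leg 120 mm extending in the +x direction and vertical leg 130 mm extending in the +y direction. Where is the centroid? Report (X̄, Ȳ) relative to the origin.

Part | A | x̄ᵢ | ȳᵢ | A·x̄ᵢ | A·ȳᵢ
rectangular portion | 16900.00 | 65.00 | 65.00 | 1098500.00 | 1098500.00
triangular portion | 7800.00 | 170.00 | 43.33 | 1326000.00 | 338000.00
Σ | 24700.00 |  |  | 2424500.00 | 1436500.00
X̄ = 2424500.00 / 24700.00 = 98.16 mm
Ȳ = 1436500.00 / 24700.00 = 58.16 mm

X̄ = 98.16 mm, Ȳ = 58.16 mm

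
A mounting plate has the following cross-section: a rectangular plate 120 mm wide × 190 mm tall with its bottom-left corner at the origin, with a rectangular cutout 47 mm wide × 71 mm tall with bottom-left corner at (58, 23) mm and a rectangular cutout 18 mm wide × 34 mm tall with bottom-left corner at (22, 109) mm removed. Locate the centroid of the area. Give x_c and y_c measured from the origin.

x_c = 57.14 mm, y_c = 100.45 mm

plate: A = 120 × 190 = 22800.00, centroid at (60.00, 95.00).
hole 1: A = −(47 × 71) = -3337.00, centroid at (81.50, 58.50).
hole 2: A = −(18 × 34) = -612.00, centroid at (31.00, 126.00).
ΣA = 18851.00 mm², ΣAx_c = 1077062.50 mm³, ΣAy_c = 1893673.50 mm³.
x_c = 1077062.50/18851.00 = 57.14 mm; y_c = 1893673.50/18851.00 = 100.45 mm.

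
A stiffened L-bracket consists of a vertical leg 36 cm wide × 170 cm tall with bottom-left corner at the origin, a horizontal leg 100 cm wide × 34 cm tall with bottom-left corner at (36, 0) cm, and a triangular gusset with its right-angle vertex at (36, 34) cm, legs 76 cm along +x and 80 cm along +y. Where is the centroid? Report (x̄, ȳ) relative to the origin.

x̄ = 46.90 cm, ȳ = 60.70 cm

vertical leg: A = 36 × 170 = 6120.00, centroid at (18.00, 85.00).
horizontal leg: A = 100 × 34 = 3400.00, centroid at (86.00, 17.00).
gusset: A = ½·76·80 = 3040.00, centroid at (61.33, 60.67).
ΣA = 12560.00 cm²
ΣAx̄ = (6120.00)(18.00) + (3400.00)(86.00) + (3040.00)(61.33) = 589013.33 cm³
ΣAȳ = (6120.00)(85.00) + (3400.00)(17.00) + (3040.00)(60.67) = 762426.67 cm³
x̄ = 589013.33 / 12560.00 = 46.90 cm
ȳ = 762426.67 / 12560.00 = 60.70 cm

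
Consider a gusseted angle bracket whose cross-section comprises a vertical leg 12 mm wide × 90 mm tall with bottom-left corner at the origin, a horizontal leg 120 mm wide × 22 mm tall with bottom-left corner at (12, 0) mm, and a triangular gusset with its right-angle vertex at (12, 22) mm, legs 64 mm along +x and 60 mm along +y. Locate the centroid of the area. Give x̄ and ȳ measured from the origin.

Part | A | x̄ᵢ | ȳᵢ | A·x̄ᵢ | A·ȳᵢ
vertical leg | 1080.00 | 6.00 | 45.00 | 6480.00 | 48600.00
horizontal leg | 2640.00 | 72.00 | 11.00 | 190080.00 | 29040.00
gusset | 1920.00 | 33.33 | 42.00 | 64000.00 | 80640.00
Σ | 5640.00 |  |  | 260560.00 | 158280.00
x̄ = 260560.00 / 5640.00 = 46.20 mm
ȳ = 158280.00 / 5640.00 = 28.06 mm

x̄ = 46.20 mm, ȳ = 28.06 mm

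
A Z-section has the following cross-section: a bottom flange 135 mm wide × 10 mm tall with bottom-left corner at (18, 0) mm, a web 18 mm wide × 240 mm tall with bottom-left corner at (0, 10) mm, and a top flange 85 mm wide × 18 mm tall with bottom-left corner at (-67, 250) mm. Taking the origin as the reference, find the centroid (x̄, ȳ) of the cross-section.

x̄ = 16.23 mm, ȳ = 133.97 mm

Part | A | x̄ᵢ | ȳᵢ | A·x̄ᵢ | A·ȳᵢ
bottom flange | 1350.00 | 85.50 | 5.00 | 115425.00 | 6750.00
web | 4320.00 | 9.00 | 130.00 | 38880.00 | 561600.00
top flange | 1530.00 | -24.50 | 259.00 | -37485.00 | 396270.00
Σ | 7200.00 |  |  | 116820.00 | 964620.00
x̄ = 116820.00 / 7200.00 = 16.23 mm
ȳ = 964620.00 / 7200.00 = 133.97 mm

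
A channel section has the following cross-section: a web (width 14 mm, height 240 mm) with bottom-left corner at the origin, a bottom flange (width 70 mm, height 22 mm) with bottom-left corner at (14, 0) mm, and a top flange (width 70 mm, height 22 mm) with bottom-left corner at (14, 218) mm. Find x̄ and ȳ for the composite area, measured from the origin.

x̄ = 27.09 mm, ȳ = 120.00 mm

web: A = 14 × 240 = 3360.00, centroid at (7.00, 120.00).
bottom flange: A = 70 × 22 = 1540.00, centroid at (49.00, 11.00).
top flange: A = 70 × 22 = 1540.00, centroid at (49.00, 229.00).
ΣA = 6440.00 mm², ΣAx̄ = 174440.00 mm³, ΣAȳ = 772800.00 mm³.
x̄ = 174440.00/6440.00 = 27.09 mm; ȳ = 772800.00/6440.00 = 120.00 mm.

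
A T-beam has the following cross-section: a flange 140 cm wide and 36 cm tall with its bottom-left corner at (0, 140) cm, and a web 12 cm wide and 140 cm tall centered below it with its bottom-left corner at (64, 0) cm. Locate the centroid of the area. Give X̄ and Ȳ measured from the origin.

web: A = 12 × 140 = 1680.00, centroid at (70.00, 70.00).
flange: A = 140 × 36 = 5040.00, centroid at (70.00, 158.00).
ΣA = 6720.00 cm²
ΣAX̄ = (1680.00)(70.00) + (5040.00)(70.00) = 470400.00 cm³
ΣAȲ = (1680.00)(70.00) + (5040.00)(158.00) = 913920.00 cm³
X̄ = 470400.00 / 6720.00 = 70.00 cm
Ȳ = 913920.00 / 6720.00 = 136.00 cm

X̄ = 70.00 cm, Ȳ = 136.00 cm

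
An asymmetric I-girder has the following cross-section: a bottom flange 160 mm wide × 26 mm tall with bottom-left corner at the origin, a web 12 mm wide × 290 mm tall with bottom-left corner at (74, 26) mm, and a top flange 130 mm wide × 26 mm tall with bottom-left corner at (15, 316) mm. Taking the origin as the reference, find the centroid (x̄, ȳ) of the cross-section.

x̄ = 80.00 mm, ȳ = 159.82 mm

bottom flange: A = 160 × 26 = 4160.00, centroid at (80.00, 13.00).
web: A = 12 × 290 = 3480.00, centroid at (80.00, 171.00).
top flange: A = 130 × 26 = 3380.00, centroid at (80.00, 329.00).
ΣA = 11020.00 mm², ΣAx̄ = 881600.00 mm³, ΣAȳ = 1761180.00 mm³.
x̄ = 881600.00/11020.00 = 80.00 mm; ȳ = 1761180.00/11020.00 = 159.82 mm.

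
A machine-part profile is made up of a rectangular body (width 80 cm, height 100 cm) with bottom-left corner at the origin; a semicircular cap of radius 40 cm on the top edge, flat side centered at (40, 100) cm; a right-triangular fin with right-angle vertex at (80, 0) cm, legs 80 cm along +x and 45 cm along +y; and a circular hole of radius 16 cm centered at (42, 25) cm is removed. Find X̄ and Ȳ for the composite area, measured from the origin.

Part | A | x̄ᵢ | ȳᵢ | A·x̄ᵢ | A·ȳᵢ
rectangular body | 8000.00 | 40.00 | 50.00 | 320000.00 | 400000.00
semicircular top | 2513.27 | 40.00 | 116.98 | 100530.96 | 293994.08
triangular fin | 1800.00 | 106.67 | 15.00 | 192000.00 | 27000.00
hole | -804.25 | 42.00 | 25.00 | -33778.40 | -20106.19
Σ | 11509.03 |  |  | 578752.56 | 700887.89
X̄ = 578752.56 / 11509.03 = 50.29 cm
Ȳ = 700887.89 / 11509.03 = 60.90 cm

X̄ = 50.29 cm, Ȳ = 60.90 cm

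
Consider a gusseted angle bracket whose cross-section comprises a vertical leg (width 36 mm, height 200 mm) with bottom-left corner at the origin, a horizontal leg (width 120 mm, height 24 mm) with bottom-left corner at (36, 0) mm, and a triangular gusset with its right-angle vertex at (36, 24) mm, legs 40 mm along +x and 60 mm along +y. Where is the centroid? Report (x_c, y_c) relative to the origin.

x_c = 41.25 mm, y_c = 71.57 mm

Part | A | x̄ᵢ | ȳᵢ | A·x̄ᵢ | A·ȳᵢ
vertical leg | 7200.00 | 18.00 | 100.00 | 129600.00 | 720000.00
horizontal leg | 2880.00 | 96.00 | 12.00 | 276480.00 | 34560.00
gusset | 1200.00 | 49.33 | 44.00 | 59200.00 | 52800.00
Σ | 11280.00 |  |  | 465280.00 | 807360.00
x_c = 465280.00 / 11280.00 = 41.25 mm
y_c = 807360.00 / 11280.00 = 71.57 mm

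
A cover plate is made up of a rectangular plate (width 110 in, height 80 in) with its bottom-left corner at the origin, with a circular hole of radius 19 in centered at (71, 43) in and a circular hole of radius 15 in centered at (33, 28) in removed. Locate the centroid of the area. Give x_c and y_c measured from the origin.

x_c = 54.63 in, y_c = 40.73 in

plate: A = 110 × 80 = 8800.00, centroid at (55.00, 40.00).
hole 1: A = −π·19² = -1134.11, centroid at (71.00, 43.00).
hole 2: A = −π·15² = -706.86, centroid at (33.00, 28.00).
ΣA = 6959.03 in², ΣAx_c = 380151.51 in³, ΣAy_c = 283441.02 in³.
x_c = 380151.51/6959.03 = 54.63 in; y_c = 283441.02/6959.03 = 40.73 in.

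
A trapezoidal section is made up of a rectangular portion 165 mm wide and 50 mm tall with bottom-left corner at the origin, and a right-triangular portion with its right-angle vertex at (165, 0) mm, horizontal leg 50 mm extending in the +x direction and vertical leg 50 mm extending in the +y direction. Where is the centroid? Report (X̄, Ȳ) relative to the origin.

rectangular portion: A = 165 × 50 = 8250.00, centroid at (82.50, 25.00).
triangular portion: A = ½·50·50 = 1250.00, centroid at (181.67, 16.67).
ΣA = 9500.00 mm², ΣAX̄ = 907708.33 mm³, ΣAȲ = 227083.33 mm³.
X̄ = 907708.33/9500.00 = 95.55 mm; Ȳ = 227083.33/9500.00 = 23.90 mm.

X̄ = 95.55 mm, Ȳ = 23.90 mm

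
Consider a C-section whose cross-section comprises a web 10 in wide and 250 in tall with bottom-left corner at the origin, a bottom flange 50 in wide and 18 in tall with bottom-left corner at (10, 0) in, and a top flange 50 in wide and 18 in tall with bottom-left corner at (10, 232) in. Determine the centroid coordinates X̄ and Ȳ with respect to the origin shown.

X̄ = 17.56 in, Ȳ = 125.00 in

web: A = 10 × 250 = 2500.00, centroid at (5.00, 125.00).
bottom flange: A = 50 × 18 = 900.00, centroid at (35.00, 9.00).
top flange: A = 50 × 18 = 900.00, centroid at (35.00, 241.00).
ΣA = 4300.00 in², ΣAX̄ = 75500.00 in³, ΣAȲ = 537500.00 in³.
X̄ = 75500.00/4300.00 = 17.56 in; Ȳ = 537500.00/4300.00 = 125.00 in.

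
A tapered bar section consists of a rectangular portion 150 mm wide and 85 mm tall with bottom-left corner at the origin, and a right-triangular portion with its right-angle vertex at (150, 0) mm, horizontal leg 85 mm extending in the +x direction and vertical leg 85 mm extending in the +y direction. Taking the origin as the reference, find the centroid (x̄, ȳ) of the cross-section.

rectangular portion: A = 150 × 85 = 12750.00, centroid at (75.00, 42.50).
triangular portion: A = ½·85·85 = 3612.50, centroid at (178.33, 28.33).
ΣA = 16362.50 mm², ΣAx̄ = 1600479.17 mm³, ΣAȳ = 644229.17 mm³.
x̄ = 1600479.17/16362.50 = 97.81 mm; ȳ = 644229.17/16362.50 = 39.37 mm.

x̄ = 97.81 mm, ȳ = 39.37 mm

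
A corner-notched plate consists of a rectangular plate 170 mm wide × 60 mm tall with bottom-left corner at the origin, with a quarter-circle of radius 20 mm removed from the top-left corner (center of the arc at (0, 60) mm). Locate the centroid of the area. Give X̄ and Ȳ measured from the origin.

plate: A = 170 × 60 = 10200.00, centroid at (85.00, 30.00).
removed quarter-circle: A = −¼π·20² = -314.16, centroid at (8.49, 51.51).
ΣA = 9885.84 mm², ΣAX̄ = 864333.33 mm³, ΣAȲ = 289817.11 mm³.
X̄ = 864333.33/9885.84 = 87.43 mm; Ȳ = 289817.11/9885.84 = 29.32 mm.

X̄ = 87.43 mm, Ȳ = 29.32 mm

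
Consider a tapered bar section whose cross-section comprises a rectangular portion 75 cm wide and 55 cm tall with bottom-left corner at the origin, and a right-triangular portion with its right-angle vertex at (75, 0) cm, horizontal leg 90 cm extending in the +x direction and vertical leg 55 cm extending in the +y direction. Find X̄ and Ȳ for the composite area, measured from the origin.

X̄ = 62.81 cm, Ȳ = 24.06 cm

rectangular portion: A = 75 × 55 = 4125.00, centroid at (37.50, 27.50).
triangular portion: A = ½·90·55 = 2475.00, centroid at (105.00, 18.33).
ΣA = 6600.00 cm², ΣAX̄ = 414562.50 cm³, ΣAȲ = 158812.50 cm³.
X̄ = 414562.50/6600.00 = 62.81 cm; Ȳ = 158812.50/6600.00 = 24.06 cm.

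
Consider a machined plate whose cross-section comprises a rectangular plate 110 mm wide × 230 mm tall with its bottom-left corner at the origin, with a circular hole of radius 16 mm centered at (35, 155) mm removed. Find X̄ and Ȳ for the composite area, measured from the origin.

plate: A = 110 × 230 = 25300.00, centroid at (55.00, 115.00).
hole: A = −π·16² = -804.25, centroid at (35.00, 155.00).
ΣA = 24495.75 mm², ΣAX̄ = 1363351.33 mm³, ΣAȲ = 2784841.60 mm³.
X̄ = 1363351.33/24495.75 = 55.66 mm; Ȳ = 2784841.60/24495.75 = 113.69 mm.

X̄ = 55.66 mm, Ȳ = 113.69 mm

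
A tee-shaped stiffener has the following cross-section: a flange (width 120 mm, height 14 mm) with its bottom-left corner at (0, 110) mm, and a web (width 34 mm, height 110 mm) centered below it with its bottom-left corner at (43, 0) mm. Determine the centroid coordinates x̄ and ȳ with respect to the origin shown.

Part | A | x̄ᵢ | ȳᵢ | A·x̄ᵢ | A·ȳᵢ
web | 3740.00 | 60.00 | 55.00 | 224400.00 | 205700.00
flange | 1680.00 | 60.00 | 117.00 | 100800.00 | 196560.00
Σ | 5420.00 |  |  | 325200.00 | 402260.00
x̄ = 325200.00 / 5420.00 = 60.00 mm
ȳ = 402260.00 / 5420.00 = 74.22 mm

x̄ = 60.00 mm, ȳ = 74.22 mm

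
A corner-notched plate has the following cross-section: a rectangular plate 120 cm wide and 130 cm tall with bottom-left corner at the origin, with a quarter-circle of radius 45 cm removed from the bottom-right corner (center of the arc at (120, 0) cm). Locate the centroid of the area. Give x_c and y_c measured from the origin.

Part | A | x̄ᵢ | ȳᵢ | A·x̄ᵢ | A·ȳᵢ
plate | 15600.00 | 60.00 | 65.00 | 936000.00 | 1014000.00
removed quarter-circle | -1590.43 | 100.90 | 19.10 | -160476.75 | -30375.00
Σ | 14009.57 |  |  | 775523.25 | 983625.00
x_c = 775523.25 / 14009.57 = 55.36 cm
y_c = 983625.00 / 14009.57 = 70.21 cm

x_c = 55.36 cm, y_c = 70.21 cm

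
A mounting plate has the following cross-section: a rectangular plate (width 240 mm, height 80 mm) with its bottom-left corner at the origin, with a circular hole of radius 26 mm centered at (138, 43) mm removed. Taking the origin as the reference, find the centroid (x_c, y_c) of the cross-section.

plate: A = 240 × 80 = 19200.00, centroid at (120.00, 40.00).
hole: A = −π·26² = -2123.72, centroid at (138.00, 43.00).
ΣA = 17076.28 mm², ΣAx_c = 2010927.10 mm³, ΣAy_c = 676680.18 mm³.
x_c = 2010927.10/17076.28 = 117.76 mm; y_c = 676680.18/17076.28 = 39.63 mm.

x_c = 117.76 mm, y_c = 39.63 mm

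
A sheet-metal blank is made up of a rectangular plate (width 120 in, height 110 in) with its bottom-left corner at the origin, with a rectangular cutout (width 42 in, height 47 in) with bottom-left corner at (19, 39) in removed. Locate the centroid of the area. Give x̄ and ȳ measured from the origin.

plate: A = 120 × 110 = 13200.00, centroid at (60.00, 55.00).
hole: A = −(42 × 47) = -1974.00, centroid at (40.00, 62.50).
ΣA = 11226.00 in², ΣAx̄ = 713040.00 in³, ΣAȳ = 602625.00 in³.
x̄ = 713040.00/11226.00 = 63.52 in; ȳ = 602625.00/11226.00 = 53.68 in.

x̄ = 63.52 in, ȳ = 53.68 in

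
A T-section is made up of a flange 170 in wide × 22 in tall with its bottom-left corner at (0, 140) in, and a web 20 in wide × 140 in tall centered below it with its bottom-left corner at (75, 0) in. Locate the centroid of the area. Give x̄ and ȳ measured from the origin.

x̄ = 85.00 in, ȳ = 116.32 in

web: A = 20 × 140 = 2800.00, centroid at (85.00, 70.00).
flange: A = 170 × 22 = 3740.00, centroid at (85.00, 151.00).
ΣA = 6540.00 in²
ΣAx̄ = (2800.00)(85.00) + (3740.00)(85.00) = 555900.00 in³
ΣAȳ = (2800.00)(70.00) + (3740.00)(151.00) = 760740.00 in³
x̄ = 555900.00 / 6540.00 = 85.00 in
ȳ = 760740.00 / 6540.00 = 116.32 in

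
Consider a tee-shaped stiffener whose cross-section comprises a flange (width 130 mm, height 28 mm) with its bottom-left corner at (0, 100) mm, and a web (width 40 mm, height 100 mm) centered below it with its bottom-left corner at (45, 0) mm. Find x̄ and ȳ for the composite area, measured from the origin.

x̄ = 65.00 mm, ȳ = 80.49 mm

web: A = 40 × 100 = 4000.00, centroid at (65.00, 50.00).
flange: A = 130 × 28 = 3640.00, centroid at (65.00, 114.00).
ΣA = 7640.00 mm², ΣAx̄ = 496600.00 mm³, ΣAȳ = 614960.00 mm³.
x̄ = 496600.00/7640.00 = 65.00 mm; ȳ = 614960.00/7640.00 = 80.49 mm.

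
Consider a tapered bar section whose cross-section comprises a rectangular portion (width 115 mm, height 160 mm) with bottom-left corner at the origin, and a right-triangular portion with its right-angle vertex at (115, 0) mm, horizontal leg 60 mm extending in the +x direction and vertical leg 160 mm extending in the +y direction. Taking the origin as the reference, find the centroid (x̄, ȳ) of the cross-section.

rectangular portion: A = 115 × 160 = 18400.00, centroid at (57.50, 80.00).
triangular portion: A = ½·60·160 = 4800.00, centroid at (135.00, 53.33).
ΣA = 23200.00 mm², ΣAx̄ = 1706000.00 mm³, ΣAȳ = 1728000.00 mm³.
x̄ = 1706000.00/23200.00 = 73.53 mm; ȳ = 1728000.00/23200.00 = 74.48 mm.

x̄ = 73.53 mm, ȳ = 74.48 mm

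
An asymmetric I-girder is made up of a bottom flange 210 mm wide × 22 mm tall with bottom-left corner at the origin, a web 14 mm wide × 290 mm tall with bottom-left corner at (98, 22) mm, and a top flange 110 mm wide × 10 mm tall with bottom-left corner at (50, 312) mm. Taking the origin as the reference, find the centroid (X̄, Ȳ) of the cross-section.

Part | A | x̄ᵢ | ȳᵢ | A·x̄ᵢ | A·ȳᵢ
bottom flange | 4620.00 | 105.00 | 11.00 | 485100.00 | 50820.00
web | 4060.00 | 105.00 | 167.00 | 426300.00 | 678020.00
top flange | 1100.00 | 105.00 | 317.00 | 115500.00 | 348700.00
Σ | 9780.00 |  |  | 1026900.00 | 1077540.00
X̄ = 1026900.00 / 9780.00 = 105.00 mm
Ȳ = 1077540.00 / 9780.00 = 110.18 mm

X̄ = 105.00 mm, Ȳ = 110.18 mm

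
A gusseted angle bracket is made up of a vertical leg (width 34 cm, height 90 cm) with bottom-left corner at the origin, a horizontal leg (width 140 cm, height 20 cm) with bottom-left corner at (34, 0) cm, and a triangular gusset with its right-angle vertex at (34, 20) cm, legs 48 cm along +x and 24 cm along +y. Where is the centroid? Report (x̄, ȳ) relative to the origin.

x̄ = 57.80 cm, ȳ = 28.25 cm

vertical leg: A = 34 × 90 = 3060.00, centroid at (17.00, 45.00).
horizontal leg: A = 140 × 20 = 2800.00, centroid at (104.00, 10.00).
gusset: A = ½·48·24 = 576.00, centroid at (50.00, 28.00).
ΣA = 6436.00 cm², ΣAx̄ = 372020.00 cm³, ΣAȳ = 181828.00 cm³.
x̄ = 372020.00/6436.00 = 57.80 cm; ȳ = 181828.00/6436.00 = 28.25 cm.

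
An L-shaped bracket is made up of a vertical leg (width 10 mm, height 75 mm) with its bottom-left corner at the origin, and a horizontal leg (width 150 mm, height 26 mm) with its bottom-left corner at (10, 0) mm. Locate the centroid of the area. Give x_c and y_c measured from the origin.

Part | A | x̄ᵢ | ȳᵢ | A·x̄ᵢ | A·ȳᵢ
vertical leg | 750.00 | 5.00 | 37.50 | 3750.00 | 28125.00
horizontal leg | 3900.00 | 85.00 | 13.00 | 331500.00 | 50700.00
Σ | 4650.00 |  |  | 335250.00 | 78825.00
x_c = 335250.00 / 4650.00 = 72.10 mm
y_c = 78825.00 / 4650.00 = 16.95 mm

x_c = 72.10 mm, y_c = 16.95 mm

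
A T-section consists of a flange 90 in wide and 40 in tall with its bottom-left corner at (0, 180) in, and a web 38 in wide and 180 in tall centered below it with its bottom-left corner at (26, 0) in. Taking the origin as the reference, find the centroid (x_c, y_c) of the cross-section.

x_c = 45.00 in, y_c = 127.93 in

web: A = 38 × 180 = 6840.00, centroid at (45.00, 90.00).
flange: A = 90 × 40 = 3600.00, centroid at (45.00, 200.00).
ΣA = 10440.00 in², ΣAx_c = 469800.00 in³, ΣAy_c = 1335600.00 in³.
x_c = 469800.00/10440.00 = 45.00 in; y_c = 1335600.00/10440.00 = 127.93 in.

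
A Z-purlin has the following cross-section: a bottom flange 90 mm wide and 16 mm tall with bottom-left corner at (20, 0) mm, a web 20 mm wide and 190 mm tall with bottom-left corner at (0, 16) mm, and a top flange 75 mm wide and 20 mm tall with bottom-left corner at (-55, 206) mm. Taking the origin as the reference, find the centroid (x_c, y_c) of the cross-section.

x_c = 15.63 mm, y_c = 112.36 mm

bottom flange: A = 90 × 16 = 1440.00, centroid at (65.00, 8.00).
web: A = 20 × 190 = 3800.00, centroid at (10.00, 111.00).
top flange: A = 75 × 20 = 1500.00, centroid at (-17.50, 216.00).
ΣA = 6740.00 mm²
ΣAx_c = (1440.00)(65.00) + (3800.00)(10.00) + (1500.00)(-17.50) = 105350.00 mm³
ΣAy_c = (1440.00)(8.00) + (3800.00)(111.00) + (1500.00)(216.00) = 757320.00 mm³
x_c = 105350.00 / 6740.00 = 15.63 mm
y_c = 757320.00 / 6740.00 = 112.36 mm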